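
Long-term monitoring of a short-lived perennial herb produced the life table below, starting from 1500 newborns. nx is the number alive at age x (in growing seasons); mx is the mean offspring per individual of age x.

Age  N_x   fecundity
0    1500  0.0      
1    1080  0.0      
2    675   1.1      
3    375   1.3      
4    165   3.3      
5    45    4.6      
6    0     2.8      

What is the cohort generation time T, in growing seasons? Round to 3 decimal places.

lx = nx/n0 = nx/1500: 1, 0.72, 0.45, 0.25, 0.11, 0.03, 0
lx·mx: 0, 0, 0.495, 0.325, 0.363, 0.138, 0 → R0 = 1.321
x·lx·mx: 0, 0, 0.99, 0.975, 1.452, 0.69, 0 → Σ = 4.107
T = 4.107 / 1.321 = 3.109008… → 3.109

3.109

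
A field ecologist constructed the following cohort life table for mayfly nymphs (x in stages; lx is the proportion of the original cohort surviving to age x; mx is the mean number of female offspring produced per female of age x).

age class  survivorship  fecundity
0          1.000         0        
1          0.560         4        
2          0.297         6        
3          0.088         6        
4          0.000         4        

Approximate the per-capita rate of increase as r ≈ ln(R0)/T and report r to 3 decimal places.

R0 = Σ lx·mx = 0 + 2.24 + 1.782 + 0.528 + 0 = 4.55
Σ x·lx·mx = 7.388; T = 7.388/4.55 = 1.62374…
r ≈ ln(R0)/T = ln(4.55)/1.62374… = 0.93311… → 0.933

0.933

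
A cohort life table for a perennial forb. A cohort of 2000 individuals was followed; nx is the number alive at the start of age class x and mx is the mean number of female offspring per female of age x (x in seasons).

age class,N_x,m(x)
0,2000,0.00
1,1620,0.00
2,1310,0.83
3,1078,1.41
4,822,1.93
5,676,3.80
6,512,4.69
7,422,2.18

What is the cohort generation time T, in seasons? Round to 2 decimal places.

4.64

lx = nx/n0 = nx/2000: 1, 0.81, 0.655, 0.539, 0.411, 0.338, 0.256, 0.211
lx·mx: 0, 0, 0.54365, 0.75999, 0.79323, 1.2844, 1.20064, 0.45998 → R0 = 5.04189
x·lx·mx: 0, 0, 1.0873, 2.27997, 3.17292, 6.422, 7.20384, 3.21986 → Σ = 23.38589
T = 23.38589 / 5.04189 = 4.638318… → 4.64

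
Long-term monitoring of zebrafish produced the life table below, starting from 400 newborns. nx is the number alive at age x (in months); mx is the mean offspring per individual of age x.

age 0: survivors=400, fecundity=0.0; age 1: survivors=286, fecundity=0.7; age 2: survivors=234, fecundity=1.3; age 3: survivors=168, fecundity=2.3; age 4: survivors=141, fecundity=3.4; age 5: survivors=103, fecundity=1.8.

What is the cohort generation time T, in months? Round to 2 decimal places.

3.09

lx = nx/n0 = nx/400: 1, 0.715, 0.585, 0.42, 0.3525, 0.2575
lx·mx: 0, 0.5005, 0.7605, 0.966, 1.1985, 0.4635 → R0 = 3.889
x·lx·mx: 0, 0.5005, 1.521, 2.898, 4.794, 2.3175 → Σ = 12.031
T = 12.031 / 3.889 = 3.093597… → 3.09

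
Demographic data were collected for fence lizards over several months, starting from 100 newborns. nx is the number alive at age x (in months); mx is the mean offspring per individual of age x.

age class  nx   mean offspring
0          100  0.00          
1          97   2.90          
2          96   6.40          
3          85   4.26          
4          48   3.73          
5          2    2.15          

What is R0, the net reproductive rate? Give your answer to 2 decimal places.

lx = nx/n0 = nx/100: 1, 0.97, 0.96, 0.85, 0.48, 0.02
lx·mx by age: 0, 2.813, 6.144, 3.621, 1.7904, 0.043
R0 = Σ lx·mx = 14.4114 → 14.41

14.41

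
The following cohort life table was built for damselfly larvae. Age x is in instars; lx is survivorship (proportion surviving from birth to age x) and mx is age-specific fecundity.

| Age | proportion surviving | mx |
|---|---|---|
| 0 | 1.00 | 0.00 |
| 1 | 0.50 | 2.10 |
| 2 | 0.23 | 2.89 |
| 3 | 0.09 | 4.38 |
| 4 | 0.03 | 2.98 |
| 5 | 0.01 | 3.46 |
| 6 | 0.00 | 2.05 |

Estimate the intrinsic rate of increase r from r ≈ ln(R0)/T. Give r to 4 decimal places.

R0 = Σ lx·mx = 0 + 1.05 + 0.6647 + 0.3942 + 0.0894 + 0.0346 + 0 = 2.2329
Σ x·lx·mx = 4.0926; T = 4.0926/2.2329 = 1.83286…
r ≈ ln(R0)/T = ln(2.2329)/1.83286… = 0.438277… → 0.4383

0.4383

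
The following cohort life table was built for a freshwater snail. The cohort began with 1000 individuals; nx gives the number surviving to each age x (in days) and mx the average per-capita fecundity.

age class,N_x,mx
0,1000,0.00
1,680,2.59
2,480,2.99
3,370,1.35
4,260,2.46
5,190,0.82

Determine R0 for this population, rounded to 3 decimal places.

lx = nx/n0 = nx/1000: 1, 0.68, 0.48, 0.37, 0.26, 0.19
lx·mx by age: 0, 1.7612, 1.4352, 0.4995, 0.6396, 0.1558
R0 = Σ lx·mx = 4.4913 → 4.491

4.491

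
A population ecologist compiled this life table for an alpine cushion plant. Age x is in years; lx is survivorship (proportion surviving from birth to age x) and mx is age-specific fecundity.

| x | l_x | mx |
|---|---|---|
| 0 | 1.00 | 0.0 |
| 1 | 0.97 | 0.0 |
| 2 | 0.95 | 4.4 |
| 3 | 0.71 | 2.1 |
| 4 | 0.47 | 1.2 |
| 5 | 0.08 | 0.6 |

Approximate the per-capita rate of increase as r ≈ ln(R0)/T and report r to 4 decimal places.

0.7533

R0 = Σ lx·mx = 0 + 0 + 4.18 + 1.491 + 0.564 + 0.048 = 6.283
Σ x·lx·mx = 15.329; T = 15.329/6.283 = 2.43976…
r ≈ ln(R0)/T = ln(6.283)/2.43976… = 0.753291… → 0.7533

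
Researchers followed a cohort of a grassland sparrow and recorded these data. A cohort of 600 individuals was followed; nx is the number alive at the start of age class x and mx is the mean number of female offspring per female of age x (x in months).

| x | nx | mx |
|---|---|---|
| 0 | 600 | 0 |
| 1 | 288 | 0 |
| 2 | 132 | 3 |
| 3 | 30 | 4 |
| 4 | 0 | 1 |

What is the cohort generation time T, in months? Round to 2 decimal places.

2.23

lx = nx/n0 = nx/600: 1, 0.48, 0.22, 0.05, 0
lx·mx: 0, 0, 0.66, 0.2, 0 → R0 = 0.86
x·lx·mx: 0, 0, 1.32, 0.6, 0 → Σ = 1.92
T = 1.92 / 0.86 = 2.232558… → 2.23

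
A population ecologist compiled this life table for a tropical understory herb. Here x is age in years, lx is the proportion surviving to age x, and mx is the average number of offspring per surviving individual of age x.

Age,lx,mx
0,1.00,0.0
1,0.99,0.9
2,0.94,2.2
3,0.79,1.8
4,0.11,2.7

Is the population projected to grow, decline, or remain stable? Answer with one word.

R0 = Σ lx·mx = 0 + 0.891 + 2.068 + 1.422 + 0.297 = 4.678
R0 > 1, so the population is growing.

growing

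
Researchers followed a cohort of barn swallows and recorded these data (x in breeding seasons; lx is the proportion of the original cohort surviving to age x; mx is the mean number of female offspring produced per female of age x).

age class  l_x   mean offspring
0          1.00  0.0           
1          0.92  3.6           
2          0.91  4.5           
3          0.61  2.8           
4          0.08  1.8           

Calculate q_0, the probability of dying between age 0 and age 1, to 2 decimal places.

0.08

q_0 = (l_0 − l_1) / l_0 = (1 − 0.92) / 1
     = 0.08 / 1 = 0.08 → 0.08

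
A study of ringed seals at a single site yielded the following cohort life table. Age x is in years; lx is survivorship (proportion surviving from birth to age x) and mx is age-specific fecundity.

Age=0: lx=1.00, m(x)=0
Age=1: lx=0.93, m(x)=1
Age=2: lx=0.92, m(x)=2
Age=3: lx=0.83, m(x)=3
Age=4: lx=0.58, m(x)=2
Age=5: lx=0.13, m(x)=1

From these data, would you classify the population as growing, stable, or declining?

growing

R0 = Σ lx·mx = 0 + 0.93 + 1.84 + 2.49 + 1.16 + 0.13 = 6.55
R0 > 1, so the population is growing.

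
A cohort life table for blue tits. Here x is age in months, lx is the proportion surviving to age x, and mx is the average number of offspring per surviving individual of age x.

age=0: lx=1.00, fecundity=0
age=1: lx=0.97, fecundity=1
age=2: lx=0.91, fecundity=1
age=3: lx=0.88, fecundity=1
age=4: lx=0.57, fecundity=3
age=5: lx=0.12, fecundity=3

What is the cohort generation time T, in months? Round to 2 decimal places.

2.91

lx·mx: 0, 0.97, 0.91, 0.88, 1.71, 0.36 → R0 = 4.83
x·lx·mx: 0, 0.97, 1.82, 2.64, 6.84, 1.8 → Σ = 14.07
T = 14.07 / 4.83 = 2.913043… → 2.91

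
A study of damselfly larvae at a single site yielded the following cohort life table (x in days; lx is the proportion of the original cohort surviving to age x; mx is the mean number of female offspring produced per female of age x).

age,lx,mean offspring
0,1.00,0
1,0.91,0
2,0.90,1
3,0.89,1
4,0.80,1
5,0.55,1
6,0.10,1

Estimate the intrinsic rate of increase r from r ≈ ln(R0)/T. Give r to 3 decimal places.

0.346

R0 = Σ lx·mx = 0 + 0 + 0.9 + 0.89 + 0.8 + 0.55 + 0.1 = 3.24
Σ x·lx·mx = 11.02; T = 11.02/3.24 = 3.40123…
r ≈ ln(R0)/T = ln(3.24)/3.40123… = 0.34563… → 0.346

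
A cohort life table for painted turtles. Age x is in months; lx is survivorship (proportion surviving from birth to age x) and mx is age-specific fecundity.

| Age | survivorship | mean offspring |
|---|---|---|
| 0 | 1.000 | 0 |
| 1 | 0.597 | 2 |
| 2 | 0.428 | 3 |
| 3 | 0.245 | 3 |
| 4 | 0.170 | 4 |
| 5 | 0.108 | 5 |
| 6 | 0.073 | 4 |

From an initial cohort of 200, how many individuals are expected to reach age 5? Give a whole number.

22

Expected survivors = N0 · l_5 = 200 × 0.108 = 21.6 → 22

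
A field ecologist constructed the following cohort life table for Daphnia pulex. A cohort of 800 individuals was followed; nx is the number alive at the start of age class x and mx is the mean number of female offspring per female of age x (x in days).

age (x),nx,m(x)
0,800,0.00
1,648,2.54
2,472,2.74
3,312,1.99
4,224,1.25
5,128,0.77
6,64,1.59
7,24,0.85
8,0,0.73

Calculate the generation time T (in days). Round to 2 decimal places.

2.08

lx = nx/n0 = nx/800: 1, 0.81, 0.59, 0.39, 0.28, 0.16, 0.08, 0.03, 0
lx·mx: 0, 2.0574, 1.6166, 0.7761, 0.35, 0.1232, 0.1272, 0.0255, 0 → R0 = 5.076
x·lx·mx: 0, 2.0574, 3.2332, 2.3283, 1.4, 0.616, 0.7632, 0.1785, 0 → Σ = 10.5766
T = 10.5766 / 5.076 = 2.083649… → 2.08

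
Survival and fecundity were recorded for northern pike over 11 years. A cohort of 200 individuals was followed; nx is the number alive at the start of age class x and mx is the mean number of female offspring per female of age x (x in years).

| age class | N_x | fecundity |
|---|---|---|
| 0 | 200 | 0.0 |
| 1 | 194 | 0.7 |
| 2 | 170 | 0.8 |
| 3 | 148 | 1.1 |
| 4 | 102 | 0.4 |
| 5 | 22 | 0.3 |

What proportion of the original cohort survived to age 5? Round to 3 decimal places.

l_5 = n_5/n_0 = 22/200 = 0.11 → 0.110

0.110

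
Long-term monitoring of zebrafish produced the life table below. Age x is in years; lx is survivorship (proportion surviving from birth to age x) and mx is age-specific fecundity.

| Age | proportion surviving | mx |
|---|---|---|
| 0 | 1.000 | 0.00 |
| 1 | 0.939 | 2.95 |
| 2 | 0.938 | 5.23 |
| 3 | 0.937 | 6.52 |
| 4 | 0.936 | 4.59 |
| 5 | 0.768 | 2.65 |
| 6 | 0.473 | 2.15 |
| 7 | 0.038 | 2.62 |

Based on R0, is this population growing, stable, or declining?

growing

R0 = Σ lx·mx = 0 + 2.77005 + 4.90574 + 6.10924 + 4.29624 + 2.0352 + 1.01695 + 0.09956 = 21.23298
R0 > 1, so the population is growing.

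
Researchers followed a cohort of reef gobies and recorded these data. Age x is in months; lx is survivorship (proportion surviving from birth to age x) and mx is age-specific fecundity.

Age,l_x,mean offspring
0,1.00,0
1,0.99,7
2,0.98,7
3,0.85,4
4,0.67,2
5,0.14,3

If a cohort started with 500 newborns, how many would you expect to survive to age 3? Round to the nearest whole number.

Expected survivors = N0 · l_3 = 500 × 0.85 = 425 → 425

425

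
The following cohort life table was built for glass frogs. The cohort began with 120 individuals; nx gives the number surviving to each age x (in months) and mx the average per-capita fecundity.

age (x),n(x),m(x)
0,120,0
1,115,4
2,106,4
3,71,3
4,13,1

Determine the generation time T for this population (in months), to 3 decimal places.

1.801

lx = nx/n0 = nx/120: 1, 0.95833…, 0.88333…, 0.59167…, 0.10833…
lx·mx: 0, 3.833333…, 3.533333…, 1.775…, 0.108333… → R0 = 9.25…
x·lx·mx: 0, 3.833333…, 7.066667…, 5.325…, 0.433333… → Σ = 16.658333…
T = 16.658333… / 9.25… = 1.800901… → 1.801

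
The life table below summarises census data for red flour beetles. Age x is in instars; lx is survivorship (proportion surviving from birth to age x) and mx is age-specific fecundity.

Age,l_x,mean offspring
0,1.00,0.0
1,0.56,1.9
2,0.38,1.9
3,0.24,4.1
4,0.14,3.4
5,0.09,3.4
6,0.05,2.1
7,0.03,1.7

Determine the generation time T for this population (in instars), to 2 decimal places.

lx·mx: 0, 1.064, 0.722, 0.984, 0.476, 0.306, 0.105, 0.051 → R0 = 3.708
x·lx·mx: 0, 1.064, 1.444, 2.952, 1.904, 1.53, 0.63, 0.357 → Σ = 9.881
T = 9.881 / 3.708 = 2.664779… → 2.66

2.66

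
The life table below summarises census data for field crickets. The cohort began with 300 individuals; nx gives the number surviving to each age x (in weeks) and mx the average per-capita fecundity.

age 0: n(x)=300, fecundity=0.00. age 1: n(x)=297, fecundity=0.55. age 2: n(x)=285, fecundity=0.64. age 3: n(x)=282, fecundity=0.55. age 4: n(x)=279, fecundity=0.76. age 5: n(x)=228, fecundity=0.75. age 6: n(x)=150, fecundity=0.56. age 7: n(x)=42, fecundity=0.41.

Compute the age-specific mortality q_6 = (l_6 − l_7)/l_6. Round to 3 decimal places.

lx = nx/n0 = nx/300: 1, 0.99, 0.95, 0.94, 0.93, 0.76, 0.5, 0.14
q_6 = (l_6 − l_7) / l_6 = (0.5 − 0.14) / 0.5
     = 0.36 / 0.5 = 0.72 → 0.720

0.720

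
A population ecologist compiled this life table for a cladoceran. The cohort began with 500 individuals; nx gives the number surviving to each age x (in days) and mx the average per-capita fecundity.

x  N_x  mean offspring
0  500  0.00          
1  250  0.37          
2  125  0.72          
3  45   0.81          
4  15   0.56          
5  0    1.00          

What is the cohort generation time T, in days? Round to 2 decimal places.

lx = nx/n0 = nx/500: 1, 0.5, 0.25, 0.09, 0.03, 0
lx·mx: 0, 0.185, 0.18, 0.0729, 0.0168, 0 → R0 = 0.4547
x·lx·mx: 0, 0.185, 0.36, 0.2187, 0.0672, 0 → Σ = 0.8309
T = 0.8309 / 0.4547 = 1.827359… → 1.83

1.83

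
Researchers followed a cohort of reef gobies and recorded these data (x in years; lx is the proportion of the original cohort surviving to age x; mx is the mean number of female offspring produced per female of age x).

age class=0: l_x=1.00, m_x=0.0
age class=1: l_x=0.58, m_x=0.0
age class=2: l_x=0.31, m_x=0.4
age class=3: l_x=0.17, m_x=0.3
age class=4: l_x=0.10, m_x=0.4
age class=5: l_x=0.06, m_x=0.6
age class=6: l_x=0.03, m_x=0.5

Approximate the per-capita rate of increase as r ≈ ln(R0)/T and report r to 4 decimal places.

-0.4239

R0 = Σ lx·mx = 0 + 0 + 0.124 + 0.051 + 0.04 + 0.036 + 0.015 = 0.266
Σ x·lx·mx = 0.831; T = 0.831/0.266 = 3.12406…
r ≈ ln(R0)/T = ln(0.266)/3.12406… = -0.42389… → -0.4239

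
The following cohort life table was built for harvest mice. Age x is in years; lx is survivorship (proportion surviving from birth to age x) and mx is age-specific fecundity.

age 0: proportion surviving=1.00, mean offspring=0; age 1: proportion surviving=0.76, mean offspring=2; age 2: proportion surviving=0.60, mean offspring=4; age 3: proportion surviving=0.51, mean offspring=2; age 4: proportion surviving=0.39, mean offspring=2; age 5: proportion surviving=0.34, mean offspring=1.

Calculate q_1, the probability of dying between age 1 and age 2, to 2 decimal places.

0.21

q_1 = (l_1 − l_2) / l_1 = (0.76 − 0.6) / 0.76
     = 0.16 / 0.76 = 0.210526… → 0.21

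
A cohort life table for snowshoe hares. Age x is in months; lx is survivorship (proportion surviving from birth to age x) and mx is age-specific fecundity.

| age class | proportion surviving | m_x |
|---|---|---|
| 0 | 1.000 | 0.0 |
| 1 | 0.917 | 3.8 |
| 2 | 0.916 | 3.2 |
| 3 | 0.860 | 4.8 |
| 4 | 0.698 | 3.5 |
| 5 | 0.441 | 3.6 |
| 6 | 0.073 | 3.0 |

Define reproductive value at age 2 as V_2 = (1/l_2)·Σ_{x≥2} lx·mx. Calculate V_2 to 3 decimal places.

12.346

lx·mx for x ≥ 2: 2.9312, 4.128, 2.443, 1.5876, 0.219 → sum = 11.3088
V_2 = 11.3088 / l_2 = 11.3088 / 0.916 = 12.345852… → 12.346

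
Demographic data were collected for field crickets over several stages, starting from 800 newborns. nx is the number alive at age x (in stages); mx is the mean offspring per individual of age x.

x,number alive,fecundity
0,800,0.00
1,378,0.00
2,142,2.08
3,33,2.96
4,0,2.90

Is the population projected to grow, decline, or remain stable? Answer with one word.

declining

lx = nx/n0 = nx/800: 1, 0.4725, 0.1775, 0.04125, 0
R0 = Σ lx·mx = 0 + 0 + 0.3692 + 0.1221… + 0 = 0.4913…
R0 < 1, so the population is declining.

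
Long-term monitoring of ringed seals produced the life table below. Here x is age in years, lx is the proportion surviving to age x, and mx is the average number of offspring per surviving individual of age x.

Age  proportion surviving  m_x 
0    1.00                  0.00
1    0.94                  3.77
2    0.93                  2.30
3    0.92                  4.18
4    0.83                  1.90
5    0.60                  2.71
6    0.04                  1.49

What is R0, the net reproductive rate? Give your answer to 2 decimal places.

lx·mx by age: 0, 3.5438, 2.139, 3.8456, 1.577, 1.626, 0.0596
R0 = Σ lx·mx = 12.791 → 12.79

12.79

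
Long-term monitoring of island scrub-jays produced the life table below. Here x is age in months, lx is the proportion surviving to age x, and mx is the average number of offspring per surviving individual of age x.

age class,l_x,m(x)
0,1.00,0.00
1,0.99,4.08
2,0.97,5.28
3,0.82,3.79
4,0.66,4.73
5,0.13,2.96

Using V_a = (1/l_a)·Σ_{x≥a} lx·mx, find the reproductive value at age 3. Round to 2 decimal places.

lx·mx for x ≥ 3: 3.1078, 3.1218, 0.3848 → sum = 6.6144
V_3 = 6.6144 / l_3 = 6.6144 / 0.82 = 8.066341… → 8.07

8.07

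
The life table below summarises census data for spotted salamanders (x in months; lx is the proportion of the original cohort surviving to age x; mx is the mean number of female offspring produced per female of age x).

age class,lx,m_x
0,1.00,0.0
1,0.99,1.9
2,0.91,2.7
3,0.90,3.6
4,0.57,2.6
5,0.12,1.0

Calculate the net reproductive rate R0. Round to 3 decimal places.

9.180

lx·mx by age: 0, 1.881, 2.457, 3.24, 1.482, 0.12
R0 = Σ lx·mx = 9.18 → 9.180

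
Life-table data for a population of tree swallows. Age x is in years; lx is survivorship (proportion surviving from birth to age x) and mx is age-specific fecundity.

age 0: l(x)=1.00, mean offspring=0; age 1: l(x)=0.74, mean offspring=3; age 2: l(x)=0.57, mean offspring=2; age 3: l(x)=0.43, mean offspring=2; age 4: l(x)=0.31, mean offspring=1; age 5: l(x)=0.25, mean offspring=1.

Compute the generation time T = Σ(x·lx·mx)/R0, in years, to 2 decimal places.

lx·mx: 0, 2.22, 1.14, 0.86, 0.31, 0.25 → R0 = 4.78
x·lx·mx: 0, 2.22, 2.28, 2.58, 1.24, 1.25 → Σ = 9.57
T = 9.57 / 4.78 = 2.002092… → 2.00

2.00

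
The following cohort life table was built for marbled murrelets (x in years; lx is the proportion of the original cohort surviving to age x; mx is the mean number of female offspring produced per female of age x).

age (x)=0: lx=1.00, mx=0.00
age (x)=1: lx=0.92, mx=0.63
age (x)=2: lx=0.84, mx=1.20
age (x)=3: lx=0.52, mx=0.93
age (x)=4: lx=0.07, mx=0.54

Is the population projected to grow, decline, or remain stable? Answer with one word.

R0 = Σ lx·mx = 0 + 0.5796 + 1.008 + 0.4836 + 0.0378 = 2.109
R0 > 1, so the population is growing.

growing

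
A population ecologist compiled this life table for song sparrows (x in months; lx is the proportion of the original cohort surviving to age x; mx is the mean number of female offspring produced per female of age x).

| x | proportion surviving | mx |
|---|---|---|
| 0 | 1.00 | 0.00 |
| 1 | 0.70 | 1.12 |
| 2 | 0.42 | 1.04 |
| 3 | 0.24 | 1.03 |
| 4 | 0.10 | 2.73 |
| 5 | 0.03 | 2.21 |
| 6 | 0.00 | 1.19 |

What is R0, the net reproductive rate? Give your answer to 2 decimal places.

lx·mx by age: 0, 0.784, 0.4368, 0.2472, 0.273, 0.0663, 0
R0 = Σ lx·mx = 1.8073 → 1.81

1.81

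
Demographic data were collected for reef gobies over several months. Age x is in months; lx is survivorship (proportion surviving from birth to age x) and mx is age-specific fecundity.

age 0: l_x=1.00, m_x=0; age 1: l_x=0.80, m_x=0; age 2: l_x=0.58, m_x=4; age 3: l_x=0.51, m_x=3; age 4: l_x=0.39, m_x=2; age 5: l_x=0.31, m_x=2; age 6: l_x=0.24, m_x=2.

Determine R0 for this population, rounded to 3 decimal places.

lx·mx by age: 0, 0, 2.32, 1.53, 0.78, 0.62, 0.48
R0 = Σ lx·mx = 5.73 → 5.730

5.730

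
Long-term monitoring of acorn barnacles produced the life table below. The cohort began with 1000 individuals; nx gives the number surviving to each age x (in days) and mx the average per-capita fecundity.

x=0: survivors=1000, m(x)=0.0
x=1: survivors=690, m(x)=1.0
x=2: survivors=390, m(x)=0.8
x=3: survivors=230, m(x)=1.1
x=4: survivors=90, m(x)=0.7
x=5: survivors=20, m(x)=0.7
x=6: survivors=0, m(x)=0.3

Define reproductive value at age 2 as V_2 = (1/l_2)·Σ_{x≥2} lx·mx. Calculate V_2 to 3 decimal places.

lx = nx/n0 = nx/1000: 1, 0.69, 0.39, 0.23, 0.09, 0.02, 0
lx·mx for x ≥ 2: 0.312, 0.253, 0.063, 0.014, 0 → sum = 0.642
V_2 = 0.642 / l_2 = 0.642 / 0.39 = 1.646154… → 1.646

1.646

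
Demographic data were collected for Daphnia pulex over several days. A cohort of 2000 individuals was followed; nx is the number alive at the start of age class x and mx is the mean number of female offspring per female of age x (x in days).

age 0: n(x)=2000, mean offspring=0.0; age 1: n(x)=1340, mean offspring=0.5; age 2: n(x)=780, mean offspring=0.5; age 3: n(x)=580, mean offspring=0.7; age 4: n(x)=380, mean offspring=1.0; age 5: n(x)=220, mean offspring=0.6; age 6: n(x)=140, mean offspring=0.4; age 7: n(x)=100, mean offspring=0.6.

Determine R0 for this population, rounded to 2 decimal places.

1.05

lx = nx/n0 = nx/2000: 1, 0.67, 0.39, 0.29, 0.19, 0.11, 0.07, 0.05
lx·mx by age: 0, 0.335, 0.195, 0.203, 0.19, 0.066, 0.028, 0.03
R0 = Σ lx·mx = 1.047 → 1.05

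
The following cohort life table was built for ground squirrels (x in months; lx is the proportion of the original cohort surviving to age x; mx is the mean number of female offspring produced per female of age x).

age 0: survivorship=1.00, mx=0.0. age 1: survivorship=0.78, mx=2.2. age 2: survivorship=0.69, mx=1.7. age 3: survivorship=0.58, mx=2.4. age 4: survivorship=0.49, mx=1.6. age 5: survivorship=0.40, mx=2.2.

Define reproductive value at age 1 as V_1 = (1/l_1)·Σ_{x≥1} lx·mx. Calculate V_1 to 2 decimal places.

7.62

lx·mx for x ≥ 1: 1.716, 1.173, 1.392, 0.784, 0.88 → sum = 5.945
V_1 = 5.945 / l_1 = 5.945 / 0.78 = 7.621795… → 7.62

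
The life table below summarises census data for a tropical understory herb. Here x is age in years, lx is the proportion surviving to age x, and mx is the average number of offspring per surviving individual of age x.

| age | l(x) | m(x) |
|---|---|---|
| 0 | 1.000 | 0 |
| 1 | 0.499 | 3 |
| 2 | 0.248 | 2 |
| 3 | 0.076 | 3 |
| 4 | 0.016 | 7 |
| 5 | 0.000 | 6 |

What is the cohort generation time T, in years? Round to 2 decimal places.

lx·mx: 0, 1.497, 0.496, 0.228, 0.112, 0 → R0 = 2.333
x·lx·mx: 0, 1.497, 0.992, 0.684, 0.448, 0 → Σ = 3.621
T = 3.621 / 2.333 = 1.552079… → 1.55

1.55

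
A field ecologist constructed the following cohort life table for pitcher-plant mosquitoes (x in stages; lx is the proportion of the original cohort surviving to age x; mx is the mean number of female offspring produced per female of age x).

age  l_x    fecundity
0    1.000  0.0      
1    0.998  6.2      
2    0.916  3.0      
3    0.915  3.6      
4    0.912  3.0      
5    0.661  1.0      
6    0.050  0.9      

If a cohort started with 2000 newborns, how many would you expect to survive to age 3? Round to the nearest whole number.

1830

Expected survivors = N0 · l_3 = 2000 × 0.915 = 1830 → 1830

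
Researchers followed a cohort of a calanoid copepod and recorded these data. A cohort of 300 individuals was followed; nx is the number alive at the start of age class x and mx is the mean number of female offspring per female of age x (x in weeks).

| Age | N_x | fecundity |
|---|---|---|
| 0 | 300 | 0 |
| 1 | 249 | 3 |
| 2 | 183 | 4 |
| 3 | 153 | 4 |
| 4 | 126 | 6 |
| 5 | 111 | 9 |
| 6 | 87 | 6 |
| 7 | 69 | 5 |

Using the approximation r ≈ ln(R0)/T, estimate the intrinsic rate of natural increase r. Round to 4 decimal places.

lx = nx/n0 = nx/300: 1, 0.83, 0.61, 0.51, 0.42, 0.37, 0.29, 0.23
R0 = Σ lx·mx = 0 + 2.49 + 2.44 + 2.04 + 2.52 + 3.33 + 1.74 + 1.15 = 15.71
Σ x·lx·mx = 58.71; T = 58.71/15.71 = 3.73711…
r ≈ ln(R0)/T = ln(15.71)/3.73711… = 0.737013… → 0.7370

0.7370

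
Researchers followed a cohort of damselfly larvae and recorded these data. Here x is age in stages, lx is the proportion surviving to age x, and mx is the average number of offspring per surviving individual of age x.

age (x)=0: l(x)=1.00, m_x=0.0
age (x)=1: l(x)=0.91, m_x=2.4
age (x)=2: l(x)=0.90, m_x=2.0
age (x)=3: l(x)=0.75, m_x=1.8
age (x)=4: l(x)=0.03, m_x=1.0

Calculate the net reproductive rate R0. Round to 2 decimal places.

5.36

lx·mx by age: 0, 2.184, 1.8, 1.35, 0.03
R0 = Σ lx·mx = 5.364 → 5.36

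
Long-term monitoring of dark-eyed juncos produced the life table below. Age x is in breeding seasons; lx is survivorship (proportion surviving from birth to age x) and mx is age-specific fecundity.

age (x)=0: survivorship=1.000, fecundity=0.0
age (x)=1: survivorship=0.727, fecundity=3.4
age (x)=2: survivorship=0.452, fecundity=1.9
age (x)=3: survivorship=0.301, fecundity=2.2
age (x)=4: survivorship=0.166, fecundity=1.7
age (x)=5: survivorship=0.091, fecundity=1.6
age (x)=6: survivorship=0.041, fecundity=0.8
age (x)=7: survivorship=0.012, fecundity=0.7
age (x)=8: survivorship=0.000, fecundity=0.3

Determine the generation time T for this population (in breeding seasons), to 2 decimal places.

1.86

lx·mx: 0, 2.4718, 0.8588, 0.6622, 0.2822, 0.1456, 0.0328, 0.0084, 0 → R0 = 4.4618
x·lx·mx: 0, 2.4718, 1.7176, 1.9866, 1.1288, 0.728, 0.1968, 0.0588, 0 → Σ = 8.2884
T = 8.2884 / 4.4618 = 1.857636… → 1.86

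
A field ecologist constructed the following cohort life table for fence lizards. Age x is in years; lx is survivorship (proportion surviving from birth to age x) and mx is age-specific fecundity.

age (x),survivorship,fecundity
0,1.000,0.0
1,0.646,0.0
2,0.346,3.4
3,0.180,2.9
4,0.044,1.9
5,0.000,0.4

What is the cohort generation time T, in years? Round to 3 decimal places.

lx·mx: 0, 0, 1.1764, 0.522, 0.0836, 0 → R0 = 1.782
x·lx·mx: 0, 0, 2.3528, 1.566, 0.3344, 0 → Σ = 4.2532
T = 4.2532 / 1.782 = 2.386756… → 2.387

2.387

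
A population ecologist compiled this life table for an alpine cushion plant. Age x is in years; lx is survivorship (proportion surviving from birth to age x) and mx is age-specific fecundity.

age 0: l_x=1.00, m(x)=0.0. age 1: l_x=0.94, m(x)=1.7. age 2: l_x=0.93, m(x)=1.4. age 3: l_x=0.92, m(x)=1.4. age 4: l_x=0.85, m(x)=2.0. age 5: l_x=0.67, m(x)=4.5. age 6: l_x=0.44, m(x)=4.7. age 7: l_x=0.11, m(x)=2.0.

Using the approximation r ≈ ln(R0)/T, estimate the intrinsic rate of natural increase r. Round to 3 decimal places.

0.616

R0 = Σ lx·mx = 0 + 1.598 + 1.302 + 1.288 + 1.7 + 3.015 + 2.068 + 0.22 = 11.191
Σ x·lx·mx = 43.889; T = 43.889/11.191 = 3.92181…
r ≈ ln(R0)/T = ln(11.191)/3.92181… = 0.61581… → 0.616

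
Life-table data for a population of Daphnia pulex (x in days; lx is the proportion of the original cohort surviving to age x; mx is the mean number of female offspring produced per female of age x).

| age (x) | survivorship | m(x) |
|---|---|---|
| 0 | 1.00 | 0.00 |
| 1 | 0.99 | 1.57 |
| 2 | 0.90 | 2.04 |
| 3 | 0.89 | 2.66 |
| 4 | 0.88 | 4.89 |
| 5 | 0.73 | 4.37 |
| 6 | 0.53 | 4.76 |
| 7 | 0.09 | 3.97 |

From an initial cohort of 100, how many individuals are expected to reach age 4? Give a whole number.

Expected survivors = N0 · l_4 = 100 × 0.88 = 88 → 88

88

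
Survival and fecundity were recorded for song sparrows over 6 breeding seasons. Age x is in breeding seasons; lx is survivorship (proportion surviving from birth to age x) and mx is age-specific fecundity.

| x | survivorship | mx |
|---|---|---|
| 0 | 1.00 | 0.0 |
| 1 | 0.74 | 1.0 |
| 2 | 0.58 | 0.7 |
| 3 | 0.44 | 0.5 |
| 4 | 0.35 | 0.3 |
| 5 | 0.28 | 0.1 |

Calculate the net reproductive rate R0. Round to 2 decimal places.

1.50

lx·mx by age: 0, 0.74, 0.406, 0.22, 0.105, 0.028
R0 = Σ lx·mx = 1.499 → 1.50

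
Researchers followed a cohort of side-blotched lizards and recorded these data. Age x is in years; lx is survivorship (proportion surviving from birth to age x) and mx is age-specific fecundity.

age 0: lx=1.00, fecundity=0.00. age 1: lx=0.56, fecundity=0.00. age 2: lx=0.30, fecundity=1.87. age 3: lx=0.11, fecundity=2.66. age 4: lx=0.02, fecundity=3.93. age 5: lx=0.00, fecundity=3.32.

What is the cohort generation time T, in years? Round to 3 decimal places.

2.483

lx·mx: 0, 0, 0.561, 0.2926, 0.0786, 0 → R0 = 0.9322
x·lx·mx: 0, 0, 1.122, 0.8778, 0.3144, 0 → Σ = 2.3142
T = 2.3142 / 0.9322 = 2.482514… → 2.483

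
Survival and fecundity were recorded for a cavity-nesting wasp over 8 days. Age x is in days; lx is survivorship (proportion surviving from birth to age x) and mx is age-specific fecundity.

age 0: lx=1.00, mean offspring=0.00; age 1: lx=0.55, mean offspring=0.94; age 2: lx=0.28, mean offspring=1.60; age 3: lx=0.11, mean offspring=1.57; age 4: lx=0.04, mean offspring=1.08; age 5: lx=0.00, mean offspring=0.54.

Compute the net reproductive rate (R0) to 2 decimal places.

1.18

lx·mx by age: 0, 0.517, 0.448, 0.1727, 0.0432, 0
R0 = Σ lx·mx = 1.1809 → 1.18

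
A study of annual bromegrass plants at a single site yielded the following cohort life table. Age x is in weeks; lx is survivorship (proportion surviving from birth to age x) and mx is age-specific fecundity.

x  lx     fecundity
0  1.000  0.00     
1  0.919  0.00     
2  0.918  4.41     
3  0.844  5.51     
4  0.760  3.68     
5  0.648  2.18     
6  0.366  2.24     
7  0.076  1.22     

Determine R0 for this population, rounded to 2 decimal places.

13.82

lx·mx by age: 0, 0, 4.04838, 4.65044, 2.7968, 1.41264, 0.81984, 0.09272
R0 = Σ lx·mx = 13.82082 → 13.82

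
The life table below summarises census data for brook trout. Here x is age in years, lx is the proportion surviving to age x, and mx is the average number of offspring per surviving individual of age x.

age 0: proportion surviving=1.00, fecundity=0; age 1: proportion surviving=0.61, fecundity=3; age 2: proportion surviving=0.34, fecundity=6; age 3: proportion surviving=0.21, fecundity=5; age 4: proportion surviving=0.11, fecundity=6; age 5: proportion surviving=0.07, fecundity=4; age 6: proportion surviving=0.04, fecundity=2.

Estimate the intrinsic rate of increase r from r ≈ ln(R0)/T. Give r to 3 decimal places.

0.779

R0 = Σ lx·mx = 0 + 1.83 + 2.04 + 1.05 + 0.66 + 0.28 + 0.08 = 5.94
Σ x·lx·mx = 13.58; T = 13.58/5.94 = 2.2862…
r ≈ ln(R0)/T = ln(5.94)/2.2862… = 0.77933… → 0.779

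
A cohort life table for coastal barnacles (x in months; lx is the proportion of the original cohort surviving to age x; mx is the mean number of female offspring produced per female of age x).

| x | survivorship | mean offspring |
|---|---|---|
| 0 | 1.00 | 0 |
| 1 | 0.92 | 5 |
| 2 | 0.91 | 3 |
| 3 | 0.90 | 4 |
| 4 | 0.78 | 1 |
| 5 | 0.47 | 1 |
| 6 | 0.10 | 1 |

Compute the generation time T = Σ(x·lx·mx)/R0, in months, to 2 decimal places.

2.19

lx·mx: 0, 4.6, 2.73, 3.6, 0.78, 0.47, 0.1 → R0 = 12.28
x·lx·mx: 0, 4.6, 5.46, 10.8, 3.12, 2.35, 0.6 → Σ = 26.93
T = 26.93 / 12.28 = 2.192997… → 2.19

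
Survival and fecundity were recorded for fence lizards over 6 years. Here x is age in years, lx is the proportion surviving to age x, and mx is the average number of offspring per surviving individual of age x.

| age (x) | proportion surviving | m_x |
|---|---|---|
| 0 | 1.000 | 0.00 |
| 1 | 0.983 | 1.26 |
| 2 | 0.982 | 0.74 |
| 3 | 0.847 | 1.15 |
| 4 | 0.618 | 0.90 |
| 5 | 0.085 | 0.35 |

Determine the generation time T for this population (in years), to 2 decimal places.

lx·mx: 0, 1.23858, 0.72668, 0.97405, 0.5562, 0.02975 → R0 = 3.52526
x·lx·mx: 0, 1.23858, 1.45336, 2.92215, 2.2248, 0.14875 → Σ = 7.98764
T = 7.98764 / 3.52526 = 2.26583… → 2.27

2.27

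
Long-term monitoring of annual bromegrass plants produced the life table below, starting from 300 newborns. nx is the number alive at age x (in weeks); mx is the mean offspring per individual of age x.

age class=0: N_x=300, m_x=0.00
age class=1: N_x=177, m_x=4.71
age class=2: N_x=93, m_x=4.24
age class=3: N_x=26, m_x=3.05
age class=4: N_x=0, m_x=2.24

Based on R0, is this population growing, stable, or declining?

lx = nx/n0 = nx/300: 1, 0.59, 0.31, 0.08667…, 0
R0 = Σ lx·mx = 0 + 2.7789 + 1.3144 + 0.264333… + 0 = 4.357633…
R0 > 1, so the population is growing.

growing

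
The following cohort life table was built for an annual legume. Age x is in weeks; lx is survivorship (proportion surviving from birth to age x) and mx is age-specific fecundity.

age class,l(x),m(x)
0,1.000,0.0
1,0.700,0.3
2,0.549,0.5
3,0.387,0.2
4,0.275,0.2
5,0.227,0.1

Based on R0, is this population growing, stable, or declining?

declining

R0 = Σ lx·mx = 0 + 0.21 + 0.2745 + 0.0774 + 0.055 + 0.0227 = 0.6396
R0 < 1, so the population is declining.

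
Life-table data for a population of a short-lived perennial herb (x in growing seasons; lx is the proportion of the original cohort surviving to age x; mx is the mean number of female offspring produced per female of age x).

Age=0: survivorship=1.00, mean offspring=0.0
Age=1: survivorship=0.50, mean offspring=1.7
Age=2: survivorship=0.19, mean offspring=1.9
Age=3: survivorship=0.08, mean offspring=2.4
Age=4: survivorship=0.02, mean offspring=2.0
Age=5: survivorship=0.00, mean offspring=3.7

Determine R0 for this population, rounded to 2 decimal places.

lx·mx by age: 0, 0.85, 0.361, 0.192, 0.04, 0
R0 = Σ lx·mx = 1.443 → 1.44

1.44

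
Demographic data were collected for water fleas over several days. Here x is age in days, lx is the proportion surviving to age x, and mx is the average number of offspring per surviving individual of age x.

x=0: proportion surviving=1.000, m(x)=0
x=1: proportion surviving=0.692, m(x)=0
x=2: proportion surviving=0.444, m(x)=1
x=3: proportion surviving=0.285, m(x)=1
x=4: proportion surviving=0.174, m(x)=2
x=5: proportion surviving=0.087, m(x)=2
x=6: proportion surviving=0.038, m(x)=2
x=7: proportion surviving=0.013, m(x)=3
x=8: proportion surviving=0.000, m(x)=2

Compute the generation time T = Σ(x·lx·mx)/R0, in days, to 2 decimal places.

3.47

lx·mx: 0, 0, 0.444, 0.285, 0.348, 0.174, 0.076, 0.039, 0 → R0 = 1.366
x·lx·mx: 0, 0, 0.888, 0.855, 1.392, 0.87, 0.456, 0.273, 0 → Σ = 4.734
T = 4.734 / 1.366 = 3.465593… → 3.47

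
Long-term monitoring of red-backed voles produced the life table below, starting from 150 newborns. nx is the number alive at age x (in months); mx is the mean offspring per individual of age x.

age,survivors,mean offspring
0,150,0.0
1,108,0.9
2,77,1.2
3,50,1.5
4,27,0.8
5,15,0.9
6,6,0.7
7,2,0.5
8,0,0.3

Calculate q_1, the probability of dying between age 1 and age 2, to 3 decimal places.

lx = nx/n0 = nx/150: 1, 0.72, 0.51333…, 0.33333…, 0.18, 0.1, 0.04, 0.01333…, 0
q_1 = (l_1 − l_2) / l_1 = (0.72 − 0.513333…) / 0.72
     = 0.206667… / 0.72 = 0.287037… → 0.287

0.287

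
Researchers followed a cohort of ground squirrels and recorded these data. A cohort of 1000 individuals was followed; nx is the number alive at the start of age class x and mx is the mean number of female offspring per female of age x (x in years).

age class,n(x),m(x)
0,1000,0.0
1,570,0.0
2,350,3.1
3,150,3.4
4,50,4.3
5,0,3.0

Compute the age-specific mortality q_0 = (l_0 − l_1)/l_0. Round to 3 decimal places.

0.430

lx = nx/n0 = nx/1000: 1, 0.57, 0.35, 0.15, 0.05, 0
q_0 = (l_0 − l_1) / l_0 = (1 − 0.57) / 1
     = 0.43 / 1 = 0.43 → 0.430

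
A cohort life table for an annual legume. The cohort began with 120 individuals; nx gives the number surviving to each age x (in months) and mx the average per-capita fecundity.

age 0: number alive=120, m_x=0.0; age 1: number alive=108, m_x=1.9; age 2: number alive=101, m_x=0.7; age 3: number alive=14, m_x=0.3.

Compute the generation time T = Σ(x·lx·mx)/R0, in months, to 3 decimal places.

lx = nx/n0 = nx/120: 1, 0.9, 0.84167…, 0.11667…
lx·mx: 0, 1.71, 0.589167…, 0.035… → R0 = 2.334167…
x·lx·mx: 0, 1.71, 1.178333…, 0.105… → Σ = 2.993333…
T = 2.993333… / 2.334167… = 1.282399… → 1.282

1.282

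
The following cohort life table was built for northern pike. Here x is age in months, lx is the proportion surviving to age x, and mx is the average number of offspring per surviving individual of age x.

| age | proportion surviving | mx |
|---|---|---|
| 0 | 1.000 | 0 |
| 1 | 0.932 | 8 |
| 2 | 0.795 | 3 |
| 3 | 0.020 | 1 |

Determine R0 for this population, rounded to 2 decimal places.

lx·mx by age: 0, 7.456, 2.385, 0.02
R0 = Σ lx·mx = 9.861 → 9.86

9.86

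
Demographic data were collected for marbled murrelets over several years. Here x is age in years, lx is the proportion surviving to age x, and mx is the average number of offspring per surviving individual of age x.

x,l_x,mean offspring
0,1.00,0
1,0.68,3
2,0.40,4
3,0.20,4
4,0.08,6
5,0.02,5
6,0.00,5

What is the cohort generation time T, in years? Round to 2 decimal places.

2.00

lx·mx: 0, 2.04, 1.6, 0.8, 0.48, 0.1, 0 → R0 = 5.02
x·lx·mx: 0, 2.04, 3.2, 2.4, 1.92, 0.5, 0 → Σ = 10.06
T = 10.06 / 5.02 = 2.003984… → 2.00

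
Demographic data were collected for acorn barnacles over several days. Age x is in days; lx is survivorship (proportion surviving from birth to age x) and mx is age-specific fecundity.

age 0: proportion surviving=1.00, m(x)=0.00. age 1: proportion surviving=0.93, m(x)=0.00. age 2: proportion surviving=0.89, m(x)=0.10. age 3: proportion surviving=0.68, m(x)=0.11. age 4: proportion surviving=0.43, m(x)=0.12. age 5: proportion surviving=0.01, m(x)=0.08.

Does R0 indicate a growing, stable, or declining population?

R0 = Σ lx·mx = 0 + 0 + 0.089 + 0.0748 + 0.0516 + 0.0008 = 0.2162
R0 < 1, so the population is declining.

declining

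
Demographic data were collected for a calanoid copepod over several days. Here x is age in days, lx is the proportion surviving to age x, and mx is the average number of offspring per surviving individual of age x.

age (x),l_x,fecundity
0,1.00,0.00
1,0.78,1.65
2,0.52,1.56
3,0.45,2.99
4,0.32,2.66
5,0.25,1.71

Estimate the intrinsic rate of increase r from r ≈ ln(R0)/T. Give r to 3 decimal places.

R0 = Σ lx·mx = 0 + 1.287 + 0.8112 + 1.3455 + 0.8512 + 0.4275 = 4.7224
Σ x·lx·mx = 12.4882; T = 12.4882/4.7224 = 2.64446…
r ≈ ln(R0)/T = ln(4.7224)/2.64446… = 0.58701… → 0.587

0.587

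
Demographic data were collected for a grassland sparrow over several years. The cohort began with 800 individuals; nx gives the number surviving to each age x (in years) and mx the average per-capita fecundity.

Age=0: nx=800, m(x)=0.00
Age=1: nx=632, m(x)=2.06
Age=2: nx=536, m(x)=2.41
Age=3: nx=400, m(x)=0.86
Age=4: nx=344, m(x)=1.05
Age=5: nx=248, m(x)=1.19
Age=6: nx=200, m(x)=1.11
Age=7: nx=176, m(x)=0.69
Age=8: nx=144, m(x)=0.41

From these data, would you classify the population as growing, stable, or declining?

lx = nx/n0 = nx/800: 1, 0.79, 0.67, 0.5, 0.43, 0.31, 0.25, 0.22, 0.18
R0 = Σ lx·mx = 0 + 1.6274 + 1.6147 + 0.43 + 0.4515 + 0.3689 + 0.2775 + 0.1518 + 0.0738 = 4.9956
R0 > 1, so the population is growing.

growing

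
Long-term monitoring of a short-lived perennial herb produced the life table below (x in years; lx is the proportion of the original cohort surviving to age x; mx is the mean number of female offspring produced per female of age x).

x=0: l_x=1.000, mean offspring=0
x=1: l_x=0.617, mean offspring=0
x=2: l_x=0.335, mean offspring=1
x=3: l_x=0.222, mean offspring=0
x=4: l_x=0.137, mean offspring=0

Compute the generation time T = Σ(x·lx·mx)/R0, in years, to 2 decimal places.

2.00

lx·mx: 0, 0, 0.335, 0, 0 → R0 = 0.335
x·lx·mx: 0, 0, 0.67, 0, 0 → Σ = 0.67
T = 0.67 / 0.335 = 2 → 2.00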